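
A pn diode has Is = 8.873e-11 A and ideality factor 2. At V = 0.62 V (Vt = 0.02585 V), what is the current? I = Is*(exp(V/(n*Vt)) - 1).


Step 1: V/(n*Vt) = 0.62/(2*0.02585) = 11.9923
Step 2: exp(11.9923) = 1.6151e+05
Step 3: I = 8.873e-11 * (1.6151e+05 - 1) = 1.43e-05 A

1.43e-05


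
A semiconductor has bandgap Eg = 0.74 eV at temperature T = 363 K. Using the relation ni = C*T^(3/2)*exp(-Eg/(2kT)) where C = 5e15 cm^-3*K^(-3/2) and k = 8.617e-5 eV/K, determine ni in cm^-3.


Step 1: Compute kT = 8.617e-5 * 363 = 0.03127971 eV
Step 2: Exponent = -Eg/(2kT) = -0.74/(2*0.03127971) = -11.82875
Step 3: T^(3/2) = 363^1.5 = 6916.08
Step 4: ni = 5e15 * 6916.08 * exp(-11.82875) = 2.52e+14 cm^-3

2.52e+14


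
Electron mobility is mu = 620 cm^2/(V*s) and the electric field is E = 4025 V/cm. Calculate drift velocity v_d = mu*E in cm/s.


Step 1: v_d = mu * E
Step 2: v_d = 620 * 4025 = 2495500
Step 3: v_d = 2.50e+06 cm/s

2.50e+06


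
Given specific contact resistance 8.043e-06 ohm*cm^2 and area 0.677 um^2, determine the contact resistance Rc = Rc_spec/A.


Step 1: Convert area to cm^2: 0.677 um^2 = 6.7700e-09 cm^2
Step 2: Rc = Rc_spec / A = 8.043e-06 / 6.7700e-09
Step 3: Rc = 1.19e+03 ohms

1.19e+03


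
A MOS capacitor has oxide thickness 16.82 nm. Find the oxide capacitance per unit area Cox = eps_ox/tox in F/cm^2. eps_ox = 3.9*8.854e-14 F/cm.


Step 1: eps_ox = 3.9 * 8.854e-14 = 3.45306e-13 F/cm
Step 2: tox in cm = 16.82 nm * 1e-7 = 1.6820e-06 cm
Step 3: Cox = 3.45306e-13 / 1.6820e-06 = 2.05e-07 F/cm^2

2.05e-07


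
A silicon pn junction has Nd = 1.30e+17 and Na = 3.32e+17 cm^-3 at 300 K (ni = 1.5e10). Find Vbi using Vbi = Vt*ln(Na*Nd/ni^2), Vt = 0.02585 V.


Step 1: Compute Na*Nd/ni^2 = 3.32e+17 * 1.30e+17 / (1.5e10)^2 = 1.9182e+14
Step 2: ln(1.9182e+14) = 32.8876
Step 3: Vbi = 0.02585 * 32.8876 = 0.85 V

0.85


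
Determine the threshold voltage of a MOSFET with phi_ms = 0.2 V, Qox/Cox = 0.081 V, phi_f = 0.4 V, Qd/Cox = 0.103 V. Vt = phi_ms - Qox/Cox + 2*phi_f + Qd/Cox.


Step 1: Vt = phi_ms - Qox/Cox + 2*phi_f + Qd/Cox
Step 2: Vt = 0.2 - 0.081 + 2*0.4 + 0.103
Step 3: Vt = 0.2 - 0.081 + 0.8 + 0.103
Step 4: Vt = 1.022 V

1.022


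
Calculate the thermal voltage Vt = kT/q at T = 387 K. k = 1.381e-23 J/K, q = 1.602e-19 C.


Step 1: kT = 1.381e-23 * 387 = 5.34447e-21 J
Step 2: Vt = kT/q = 5.34447e-21 / 1.602e-19
Step 3: Vt = 0.03336 V

0.03336


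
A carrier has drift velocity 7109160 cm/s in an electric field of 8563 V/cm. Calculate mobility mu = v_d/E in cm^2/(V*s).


Step 1: mu = v_d / E
Step 2: mu = 7109160 / 8563
Step 3: mu = 830.22 cm^2/(V*s)

830.22


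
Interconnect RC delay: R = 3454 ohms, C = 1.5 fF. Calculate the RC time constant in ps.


Step 1: tau = R * C
Step 2: tau = 3454 * 1.5 fF = 3454 * 1.5e-15 F
Step 3: tau = 5.181e-12 s = 5.181 ps

5.181


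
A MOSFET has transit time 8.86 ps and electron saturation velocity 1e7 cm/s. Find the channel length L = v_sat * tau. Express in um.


Step 1: tau in seconds = 8.86 ps * 1e-12 = 8.8600e-12 s
Step 2: L = v_sat * tau = 1e7 * 8.8600e-12 = 8.8600e-05 cm
Step 3: L in um = 8.8600e-05 * 1e4 = 0.886 um

0.886


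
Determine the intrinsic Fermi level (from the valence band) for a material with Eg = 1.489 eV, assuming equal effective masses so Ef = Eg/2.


Step 1: For an intrinsic semiconductor, the Fermi level sits at midgap.
Step 2: Ef = Eg / 2 = 1.489 / 2 = 0.7445 eV

0.7445


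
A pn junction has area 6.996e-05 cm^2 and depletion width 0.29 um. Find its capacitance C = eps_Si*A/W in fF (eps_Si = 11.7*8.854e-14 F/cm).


Step 1: eps_Si = 11.7 * 8.854e-14 = 1.035918e-12 F/cm
Step 2: W in cm = 0.29 * 1e-4 = 2.90e-05 cm
Step 3: C = 1.035918e-12 * 6.996e-05 / 2.90e-05 = 2.499063e-12 F
Step 4: C = 2499.06 fF

2499.06


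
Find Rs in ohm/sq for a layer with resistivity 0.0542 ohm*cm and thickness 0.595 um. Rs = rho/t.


Step 1: Convert thickness to cm: t = 0.595 um = 5.9500e-05 cm
Step 2: Rs = rho / t = 0.0542 / 5.9500e-05
Step 3: Rs = 910.9 ohm/sq

910.9


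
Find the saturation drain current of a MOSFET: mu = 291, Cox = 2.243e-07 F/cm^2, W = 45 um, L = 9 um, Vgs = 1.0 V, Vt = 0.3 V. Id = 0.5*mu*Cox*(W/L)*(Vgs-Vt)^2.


Step 1: Overdrive voltage Vov = Vgs - Vt = 1.0 - 0.3 = 0.7 V
Step 2: W/L = 45/9 = 5
Step 3: Id = 0.5 * 291 * 2.243e-07 * 5 * 0.7^2
Step 4: Id = 8.00e-05 A

8.00e-05


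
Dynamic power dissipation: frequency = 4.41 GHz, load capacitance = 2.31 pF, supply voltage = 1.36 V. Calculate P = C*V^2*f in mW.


Step 1: V^2 = 1.36^2 = 1.8496 V^2
Step 2: P = C*V^2*f = 2.31e-12 F * 1.8496 * 4.41e9 Hz
Step 3: P = 1.884206016e-02 W
Step 4: P = 18.842 mW

18.842


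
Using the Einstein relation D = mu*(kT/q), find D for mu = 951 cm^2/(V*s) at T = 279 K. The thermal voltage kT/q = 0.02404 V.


Step 1: D = mu * (kT/q)
Step 2: D = 951 * 0.02404
Step 3: D = 22.86 cm^2/s

22.86


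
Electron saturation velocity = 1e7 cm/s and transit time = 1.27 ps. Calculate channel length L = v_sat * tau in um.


Step 1: tau in seconds = 1.27 ps * 1e-12 = 1.2700e-12 s
Step 2: L = v_sat * tau = 1e7 * 1.2700e-12 = 1.2700e-05 cm
Step 3: L in um = 1.2700e-05 * 1e4 = 0.127 um

0.127


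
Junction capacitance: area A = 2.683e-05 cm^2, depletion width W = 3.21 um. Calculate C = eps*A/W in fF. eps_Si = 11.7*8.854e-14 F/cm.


Step 1: eps_Si = 11.7 * 8.854e-14 = 1.035918e-12 F/cm
Step 2: W in cm = 3.21 * 1e-4 = 3.21e-04 cm
Step 3: C = 1.035918e-12 * 2.683e-05 / 3.21e-04 = 8.658467e-14 F
Step 4: C = 86.58 fF

86.58


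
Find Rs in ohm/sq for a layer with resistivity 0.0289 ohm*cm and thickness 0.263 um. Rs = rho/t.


Step 1: Convert thickness to cm: t = 0.263 um = 2.6300e-05 cm
Step 2: Rs = rho / t = 0.0289 / 2.6300e-05
Step 3: Rs = 1098.9 ohm/sq

1098.9


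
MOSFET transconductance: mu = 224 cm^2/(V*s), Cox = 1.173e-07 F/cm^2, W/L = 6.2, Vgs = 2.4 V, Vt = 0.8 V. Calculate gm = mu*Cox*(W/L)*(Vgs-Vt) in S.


Step 1: Vov = Vgs - Vt = 2.4 - 0.8 = 1.6 V
Step 2: gm = mu * Cox * (W/L) * Vov
Step 3: gm = 224 * 1.173e-07 * 6.2 * 1.6 = 2.61e-04 S

2.61e-04


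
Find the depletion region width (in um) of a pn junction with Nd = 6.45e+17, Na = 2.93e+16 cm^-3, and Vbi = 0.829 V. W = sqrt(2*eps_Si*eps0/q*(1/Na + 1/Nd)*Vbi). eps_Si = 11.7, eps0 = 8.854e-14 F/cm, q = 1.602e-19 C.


Step 1: 1/Na + 1/Nd = 1/2.93e+16 + 1/6.45e+17 = 3.56801e-17
Step 2: 2*eps*eps0/q = 2*11.7*8.854e-14/1.602e-19 = 1.293281e+07
Step 3: W^2 = 1.293281e+07 * 3.56801e-17 * 0.829 = 3.82537e-10
Step 4: W = sqrt(3.82537e-10) = 1.956e-05 cm = 0.1956 um

0.1956


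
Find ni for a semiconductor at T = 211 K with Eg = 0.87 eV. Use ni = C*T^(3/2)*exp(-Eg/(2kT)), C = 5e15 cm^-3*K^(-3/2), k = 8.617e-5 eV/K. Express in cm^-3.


Step 1: Compute kT = 8.617e-5 * 211 = 0.01818187 eV
Step 2: Exponent = -Eg/(2kT) = -0.87/(2*0.01818187) = -23.92493
Step 3: T^(3/2) = 211^1.5 = 3064.95
Step 4: ni = 5e15 * 3064.95 * exp(-23.92493) = 6.24e+08 cm^-3

6.24e+08


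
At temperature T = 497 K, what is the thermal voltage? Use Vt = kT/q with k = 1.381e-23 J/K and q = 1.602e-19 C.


Step 1: kT = 1.381e-23 * 497 = 6.86357e-21 J
Step 2: Vt = kT/q = 6.86357e-21 / 1.602e-19
Step 3: Vt = 0.04284 V

0.04284


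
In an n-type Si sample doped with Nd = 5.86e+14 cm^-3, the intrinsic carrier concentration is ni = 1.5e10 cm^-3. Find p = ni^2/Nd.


Step 1: Since Nd >> ni, n ≈ Nd = 5.86e+14 cm^-3
Step 2: p = ni^2 / n = (1.5e10)^2 / 5.86e+14
Step 3: p = 2.25e20 / 5.86e+14 = 3.84e+05 cm^-3

3.84e+05


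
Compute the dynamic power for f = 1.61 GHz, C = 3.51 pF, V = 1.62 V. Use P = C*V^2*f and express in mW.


Step 1: V^2 = 1.62^2 = 2.6244 V^2
Step 2: P = C*V^2*f = 3.51e-12 F * 2.6244 * 1.61e9 Hz
Step 3: P = 1.483074684e-02 W
Step 4: P = 14.831 mW

14.831


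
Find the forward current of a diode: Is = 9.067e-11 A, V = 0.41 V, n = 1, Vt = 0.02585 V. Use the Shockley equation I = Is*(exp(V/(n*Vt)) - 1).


Step 1: V/(n*Vt) = 0.41/(1*0.02585) = 15.8607
Step 2: exp(15.8607) = 7.7306e+06
Step 3: I = 9.067e-11 * (7.7306e+06 - 1) = 7.01e-04 A

7.01e-04


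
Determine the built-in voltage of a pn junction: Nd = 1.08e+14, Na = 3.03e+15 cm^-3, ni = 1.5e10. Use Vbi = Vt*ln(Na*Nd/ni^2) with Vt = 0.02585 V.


Step 1: Compute Na*Nd/ni^2 = 3.03e+15 * 1.08e+14 / (1.5e10)^2 = 1.4544e+09
Step 2: ln(1.4544e+09) = 21.0979
Step 3: Vbi = 0.02585 * 21.0979 = 0.545 V

0.545


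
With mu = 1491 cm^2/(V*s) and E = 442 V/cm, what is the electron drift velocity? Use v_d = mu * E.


Step 1: v_d = mu * E
Step 2: v_d = 1491 * 442 = 659022
Step 3: v_d = 6.59e+05 cm/s

6.59e+05


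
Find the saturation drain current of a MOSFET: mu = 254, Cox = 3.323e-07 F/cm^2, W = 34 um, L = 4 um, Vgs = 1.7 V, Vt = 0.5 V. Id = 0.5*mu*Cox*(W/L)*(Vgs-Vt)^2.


Step 1: Overdrive voltage Vov = Vgs - Vt = 1.7 - 0.5 = 1.2 V
Step 2: W/L = 34/4 = 8.5
Step 3: Id = 0.5 * 254 * 3.323e-07 * 8.5 * 1.2^2
Step 4: Id = 5.17e-04 A

5.17e-04


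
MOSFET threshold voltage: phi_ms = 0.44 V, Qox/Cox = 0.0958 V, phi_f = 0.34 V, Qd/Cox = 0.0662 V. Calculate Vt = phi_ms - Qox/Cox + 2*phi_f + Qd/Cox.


Step 1: Vt = phi_ms - Qox/Cox + 2*phi_f + Qd/Cox
Step 2: Vt = 0.44 - 0.0958 + 2*0.34 + 0.0662
Step 3: Vt = 0.44 - 0.0958 + 0.68 + 0.0662
Step 4: Vt = 1.0904 V

1.0904


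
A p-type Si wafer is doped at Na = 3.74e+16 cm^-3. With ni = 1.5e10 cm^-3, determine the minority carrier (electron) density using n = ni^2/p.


Step 1: Majority hole concentration p ≈ Na = 3.74e+16 cm^-3
Step 2: n = ni^2 / Na = (1.5e10)^2 / 3.74e+16
Step 3: n = 6.02e+03 cm^-3

6.02e+03


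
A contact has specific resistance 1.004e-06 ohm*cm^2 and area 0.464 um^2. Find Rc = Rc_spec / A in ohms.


Step 1: Convert area to cm^2: 0.464 um^2 = 4.6400e-09 cm^2
Step 2: Rc = Rc_spec / A = 1.004e-06 / 4.6400e-09
Step 3: Rc = 2.16e+02 ohms

2.16e+02


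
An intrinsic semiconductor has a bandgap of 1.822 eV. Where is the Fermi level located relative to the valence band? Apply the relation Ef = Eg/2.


Step 1: For an intrinsic semiconductor, the Fermi level sits at midgap.
Step 2: Ef = Eg / 2 = 1.822 / 2 = 0.911 eV

0.911


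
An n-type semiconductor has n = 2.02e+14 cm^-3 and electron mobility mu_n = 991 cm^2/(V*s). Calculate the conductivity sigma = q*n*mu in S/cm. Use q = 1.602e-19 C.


Step 1: sigma = q * n * mu
Step 2: sigma = 1.602e-19 * 2.02e+14 * 991
Step 3: sigma = 3.207e-02 S/cm

3.207e-02


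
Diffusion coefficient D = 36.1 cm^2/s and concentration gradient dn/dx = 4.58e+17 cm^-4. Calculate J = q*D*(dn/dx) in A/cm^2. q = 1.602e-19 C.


Step 1: J = q * D * (dn/dx)
Step 2: J = 1.602e-19 * 36.1 * 4.58e+17
Step 3: J = 2.65e+00 A/cm^2

2.65e+00


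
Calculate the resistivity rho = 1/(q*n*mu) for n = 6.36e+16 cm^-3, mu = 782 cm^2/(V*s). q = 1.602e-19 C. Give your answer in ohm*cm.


Step 1: sigma = q * n * mu = 1.602e-19 * 6.36e+16 * 782 = 7.96758e+00 S/cm
Step 2: rho = 1 / sigma = 1 / 7.96758e+00 = 0.1255 ohm*cm

0.1255


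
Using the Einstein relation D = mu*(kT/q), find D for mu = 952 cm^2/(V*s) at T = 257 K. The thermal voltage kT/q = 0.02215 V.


Step 1: D = mu * (kT/q)
Step 2: D = 952 * 0.02215
Step 3: D = 21.09 cm^2/s

21.09


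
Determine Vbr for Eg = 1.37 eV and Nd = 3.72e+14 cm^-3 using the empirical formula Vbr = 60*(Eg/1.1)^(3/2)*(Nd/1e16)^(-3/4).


Step 1: Eg/1.1 = 1.37/1.1 = 1.245455
Step 2: (Eg/1.1)^1.5 = 1.245455^1.5 = 1.389927
Step 3: (Nd/1e16)^(-0.75) = (0.0372)^(-0.75) = 11.805729
Step 4: Vbr = 60 * 1.389927 * 11.805729 = 984.5 V

984.5


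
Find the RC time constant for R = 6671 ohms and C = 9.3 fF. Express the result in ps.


Step 1: tau = R * C
Step 2: tau = 6671 * 9.3 fF = 6671 * 9.3e-15 F
Step 3: tau = 6.20403e-11 s = 62.0403 ps

62.0403


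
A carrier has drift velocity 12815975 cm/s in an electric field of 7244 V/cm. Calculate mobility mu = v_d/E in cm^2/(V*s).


Step 1: mu = v_d / E
Step 2: mu = 12815975 / 7244
Step 3: mu = 1769.18 cm^2/(V*s)

1769.18


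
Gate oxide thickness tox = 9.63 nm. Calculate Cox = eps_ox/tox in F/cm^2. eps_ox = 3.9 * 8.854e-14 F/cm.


Step 1: eps_ox = 3.9 * 8.854e-14 = 3.45306e-13 F/cm
Step 2: tox in cm = 9.63 nm * 1e-7 = 9.6300e-07 cm
Step 3: Cox = 3.45306e-13 / 9.6300e-07 = 3.59e-07 F/cm^2

3.59e-07


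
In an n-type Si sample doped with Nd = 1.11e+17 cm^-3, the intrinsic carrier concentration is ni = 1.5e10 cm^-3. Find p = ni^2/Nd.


Step 1: Since Nd >> ni, n ≈ Nd = 1.11e+17 cm^-3
Step 2: p = ni^2 / n = (1.5e10)^2 / 1.11e+17
Step 3: p = 2.25e20 / 1.11e+17 = 2.03e+03 cm^-3

2.03e+03


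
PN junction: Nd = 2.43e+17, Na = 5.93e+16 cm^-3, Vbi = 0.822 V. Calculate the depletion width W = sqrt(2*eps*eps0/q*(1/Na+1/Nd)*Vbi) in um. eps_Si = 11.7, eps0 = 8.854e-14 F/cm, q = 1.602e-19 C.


Step 1: 1/Na + 1/Nd = 1/5.93e+16 + 1/2.43e+17 = 2.09786e-17
Step 2: 2*eps*eps0/q = 2*11.7*8.854e-14/1.602e-19 = 1.293281e+07
Step 3: W^2 = 1.293281e+07 * 2.09786e-17 * 0.822 = 2.23019e-10
Step 4: W = sqrt(2.23019e-10) = 1.493e-05 cm = 0.1493 um

0.1493


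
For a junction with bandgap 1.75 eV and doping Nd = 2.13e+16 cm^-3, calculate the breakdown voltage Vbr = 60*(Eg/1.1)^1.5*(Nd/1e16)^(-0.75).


Step 1: Eg/1.1 = 1.75/1.1 = 1.590909
Step 2: (Eg/1.1)^1.5 = 1.590909^1.5 = 2.006633
Step 3: (Nd/1e16)^(-0.75) = (2.13)^(-0.75) = 0.567173
Step 4: Vbr = 60 * 2.006633 * 0.567173 = 68.3 V

68.3


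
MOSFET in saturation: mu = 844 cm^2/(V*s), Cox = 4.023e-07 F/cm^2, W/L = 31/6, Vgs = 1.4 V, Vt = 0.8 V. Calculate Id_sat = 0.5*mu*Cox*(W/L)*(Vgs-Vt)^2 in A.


Step 1: Overdrive voltage Vov = Vgs - Vt = 1.4 - 0.8 = 0.6 V
Step 2: W/L = 31/6 = 5.16667
Step 3: Id = 0.5 * 844 * 4.023e-07 * 5.16667 * 0.6^2
Step 4: Id = 3.16e-04 A

3.16e-04


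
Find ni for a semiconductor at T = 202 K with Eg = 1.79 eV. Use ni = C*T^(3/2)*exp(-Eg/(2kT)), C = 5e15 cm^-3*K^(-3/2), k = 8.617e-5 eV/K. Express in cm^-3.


Step 1: Compute kT = 8.617e-5 * 202 = 0.01740634 eV
Step 2: Exponent = -Eg/(2kT) = -1.79/(2*0.01740634) = -51.41805
Step 3: T^(3/2) = 202^1.5 = 2870.96
Step 4: ni = 5e15 * 2870.96 * exp(-51.41805) = 6.71e-04 cm^-3

6.71e-04


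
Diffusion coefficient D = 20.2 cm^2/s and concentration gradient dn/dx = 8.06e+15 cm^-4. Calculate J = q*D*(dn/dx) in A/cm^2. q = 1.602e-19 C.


Step 1: J = q * D * (dn/dx)
Step 2: J = 1.602e-19 * 20.2 * 8.06e+15
Step 3: J = 2.61e-02 A/cm^2

2.61e-02


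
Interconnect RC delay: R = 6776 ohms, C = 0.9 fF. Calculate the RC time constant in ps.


Step 1: tau = R * C
Step 2: tau = 6776 * 0.9 fF = 6776 * 9.0e-16 F
Step 3: tau = 6.0984e-12 s = 6.0984 ps

6.0984


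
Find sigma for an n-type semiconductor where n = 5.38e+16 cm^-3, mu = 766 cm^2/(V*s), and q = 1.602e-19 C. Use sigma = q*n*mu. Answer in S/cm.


Step 1: sigma = q * n * mu
Step 2: sigma = 1.602e-19 * 5.38e+16 * 766
Step 3: sigma = 6.602e+00 S/cm

6.602e+00


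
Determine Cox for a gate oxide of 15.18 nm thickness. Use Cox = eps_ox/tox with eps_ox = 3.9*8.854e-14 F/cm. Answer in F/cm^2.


Step 1: eps_ox = 3.9 * 8.854e-14 = 3.45306e-13 F/cm
Step 2: tox in cm = 15.18 nm * 1e-7 = 1.5180e-06 cm
Step 3: Cox = 3.45306e-13 / 1.5180e-06 = 2.27e-07 F/cm^2

2.27e-07


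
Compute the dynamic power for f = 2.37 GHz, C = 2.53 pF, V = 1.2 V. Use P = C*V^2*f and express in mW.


Step 1: V^2 = 1.2^2 = 1.44 V^2
Step 2: P = C*V^2*f = 2.53e-12 F * 1.44 * 2.37e9 Hz
Step 3: P = 8.634384e-03 W
Step 4: P = 8.634 mW

8.634


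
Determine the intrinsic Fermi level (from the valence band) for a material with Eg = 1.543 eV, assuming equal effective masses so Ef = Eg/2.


Step 1: For an intrinsic semiconductor, the Fermi level sits at midgap.
Step 2: Ef = Eg / 2 = 1.543 / 2 = 0.7715 eV

0.7715


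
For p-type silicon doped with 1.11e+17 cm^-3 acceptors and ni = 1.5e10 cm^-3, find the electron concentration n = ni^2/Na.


Step 1: Majority hole concentration p ≈ Na = 1.11e+17 cm^-3
Step 2: n = ni^2 / Na = (1.5e10)^2 / 1.11e+17
Step 3: n = 2.03e+03 cm^-3

2.03e+03


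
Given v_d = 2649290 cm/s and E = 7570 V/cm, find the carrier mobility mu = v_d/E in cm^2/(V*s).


Step 1: mu = v_d / E
Step 2: mu = 2649290 / 7570
Step 3: mu = 349.97 cm^2/(V*s)

349.97


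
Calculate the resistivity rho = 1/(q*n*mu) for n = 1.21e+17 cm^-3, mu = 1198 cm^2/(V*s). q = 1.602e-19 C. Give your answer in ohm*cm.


Step 1: sigma = q * n * mu = 1.602e-19 * 1.21e+17 * 1198 = 2.32223e+01 S/cm
Step 2: rho = 1 / sigma = 1 / 2.32223e+01 = 0.04306 ohm*cm

0.04306


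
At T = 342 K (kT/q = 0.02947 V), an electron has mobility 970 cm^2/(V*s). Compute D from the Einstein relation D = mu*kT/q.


Step 1: D = mu * (kT/q)
Step 2: D = 970 * 0.02947
Step 3: D = 28.59 cm^2/s

28.59


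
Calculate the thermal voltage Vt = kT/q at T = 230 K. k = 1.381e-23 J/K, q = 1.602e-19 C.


Step 1: kT = 1.381e-23 * 230 = 3.1763e-21 J
Step 2: Vt = kT/q = 3.1763e-21 / 1.602e-19
Step 3: Vt = 0.01983 V

0.01983


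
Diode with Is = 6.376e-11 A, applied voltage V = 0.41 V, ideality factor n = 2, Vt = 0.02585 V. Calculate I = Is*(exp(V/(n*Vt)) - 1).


Step 1: V/(n*Vt) = 0.41/(2*0.02585) = 7.9304
Step 2: exp(7.9304) = 2.7805e+03
Step 3: I = 6.376e-11 * (2.7805e+03 - 1) = 1.77e-07 A

1.77e-07


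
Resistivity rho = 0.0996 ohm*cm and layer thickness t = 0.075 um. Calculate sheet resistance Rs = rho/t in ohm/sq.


Step 1: Convert thickness to cm: t = 0.075 um = 7.5000e-06 cm
Step 2: Rs = rho / t = 0.0996 / 7.5000e-06
Step 3: Rs = 13280.0 ohm/sq

13280.0


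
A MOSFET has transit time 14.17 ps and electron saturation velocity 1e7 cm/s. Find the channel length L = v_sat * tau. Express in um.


Step 1: tau in seconds = 14.17 ps * 1e-12 = 1.4170e-11 s
Step 2: L = v_sat * tau = 1e7 * 1.4170e-11 = 1.4170e-04 cm
Step 3: L in um = 1.4170e-04 * 1e4 = 1.417 um

1.417


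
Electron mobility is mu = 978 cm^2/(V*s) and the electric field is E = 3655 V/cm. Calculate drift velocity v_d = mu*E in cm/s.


Step 1: v_d = mu * E
Step 2: v_d = 978 * 3655 = 3574590
Step 3: v_d = 3.57e+06 cm/s

3.57e+06


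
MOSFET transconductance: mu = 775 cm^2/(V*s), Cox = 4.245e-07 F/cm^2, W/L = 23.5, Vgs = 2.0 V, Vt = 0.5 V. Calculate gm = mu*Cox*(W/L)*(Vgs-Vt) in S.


Step 1: Vov = Vgs - Vt = 2.0 - 0.5 = 1.5 V
Step 2: gm = mu * Cox * (W/L) * Vov
Step 3: gm = 775 * 4.245e-07 * 23.5 * 1.5 = 1.16e-02 S

1.16e-02


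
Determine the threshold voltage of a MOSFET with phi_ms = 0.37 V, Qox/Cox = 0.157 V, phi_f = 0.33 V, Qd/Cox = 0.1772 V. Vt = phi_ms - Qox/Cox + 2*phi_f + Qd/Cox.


Step 1: Vt = phi_ms - Qox/Cox + 2*phi_f + Qd/Cox
Step 2: Vt = 0.37 - 0.157 + 2*0.33 + 0.1772
Step 3: Vt = 0.37 - 0.157 + 0.66 + 0.1772
Step 4: Vt = 1.0502 V

1.0502


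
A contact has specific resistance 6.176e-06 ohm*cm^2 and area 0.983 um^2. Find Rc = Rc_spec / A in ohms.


Step 1: Convert area to cm^2: 0.983 um^2 = 9.8300e-09 cm^2
Step 2: Rc = Rc_spec / A = 6.176e-06 / 9.8300e-09
Step 3: Rc = 6.28e+02 ohms

6.28e+02


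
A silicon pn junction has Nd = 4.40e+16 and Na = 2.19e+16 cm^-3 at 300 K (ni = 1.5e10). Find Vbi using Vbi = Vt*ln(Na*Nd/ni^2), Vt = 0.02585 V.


Step 1: Compute Na*Nd/ni^2 = 2.19e+16 * 4.40e+16 / (1.5e10)^2 = 4.2827e+12
Step 2: ln(4.2827e+12) = 29.0856
Step 3: Vbi = 0.02585 * 29.0856 = 0.752 V

0.752


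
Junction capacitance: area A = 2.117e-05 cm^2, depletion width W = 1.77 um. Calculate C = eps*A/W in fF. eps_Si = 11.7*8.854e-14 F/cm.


Step 1: eps_Si = 11.7 * 8.854e-14 = 1.035918e-12 F/cm
Step 2: W in cm = 1.77 * 1e-4 = 1.77e-04 cm
Step 3: C = 1.035918e-12 * 2.117e-05 / 1.77e-04 = 1.239005e-13 F
Step 4: C = 123.9 fF

123.9


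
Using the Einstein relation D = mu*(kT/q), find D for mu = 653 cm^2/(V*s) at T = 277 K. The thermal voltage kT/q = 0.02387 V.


Step 1: D = mu * (kT/q)
Step 2: D = 653 * 0.02387
Step 3: D = 15.59 cm^2/s

15.59


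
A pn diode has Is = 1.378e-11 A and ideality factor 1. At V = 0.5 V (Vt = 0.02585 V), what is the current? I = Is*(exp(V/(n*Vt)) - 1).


Step 1: V/(n*Vt) = 0.5/(1*0.02585) = 19.3424
Step 2: exp(19.3424) = 2.5136e+08
Step 3: I = 1.378e-11 * (2.5136e+08 - 1) = 3.46e-03 A

3.46e-03


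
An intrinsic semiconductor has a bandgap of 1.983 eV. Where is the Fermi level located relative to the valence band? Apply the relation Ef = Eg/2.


Step 1: For an intrinsic semiconductor, the Fermi level sits at midgap.
Step 2: Ef = Eg / 2 = 1.983 / 2 = 0.9915 eV

0.9915


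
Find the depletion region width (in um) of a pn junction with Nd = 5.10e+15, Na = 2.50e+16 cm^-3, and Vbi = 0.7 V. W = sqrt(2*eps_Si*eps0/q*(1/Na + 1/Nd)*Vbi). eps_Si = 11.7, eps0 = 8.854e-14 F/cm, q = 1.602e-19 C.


Step 1: 1/Na + 1/Nd = 1/2.50e+16 + 1/5.10e+15 = 2.36078e-16
Step 2: 2*eps*eps0/q = 2*11.7*8.854e-14/1.602e-19 = 1.293281e+07
Step 3: W^2 = 1.293281e+07 * 2.36078e-16 * 0.7 = 2.13721e-09
Step 4: W = sqrt(2.13721e-09) = 4.623e-05 cm = 0.4623 um

0.4623


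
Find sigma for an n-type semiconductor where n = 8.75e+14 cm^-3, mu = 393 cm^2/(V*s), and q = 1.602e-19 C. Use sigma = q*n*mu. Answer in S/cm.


Step 1: sigma = q * n * mu
Step 2: sigma = 1.602e-19 * 8.75e+14 * 393
Step 3: sigma = 5.509e-02 S/cm

5.509e-02


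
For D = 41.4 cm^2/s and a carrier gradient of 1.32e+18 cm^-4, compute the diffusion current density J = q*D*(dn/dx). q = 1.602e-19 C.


Step 1: J = q * D * (dn/dx)
Step 2: J = 1.602e-19 * 41.4 * 1.32e+18
Step 3: J = 8.75e+00 A/cm^2

8.75e+00


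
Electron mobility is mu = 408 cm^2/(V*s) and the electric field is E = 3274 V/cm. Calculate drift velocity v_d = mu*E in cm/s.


Step 1: v_d = mu * E
Step 2: v_d = 408 * 3274 = 1335792
Step 3: v_d = 1.34e+06 cm/s

1.34e+06


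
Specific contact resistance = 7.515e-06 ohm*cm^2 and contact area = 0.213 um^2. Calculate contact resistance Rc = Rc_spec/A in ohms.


Step 1: Convert area to cm^2: 0.213 um^2 = 2.1300e-09 cm^2
Step 2: Rc = Rc_spec / A = 7.515e-06 / 2.1300e-09
Step 3: Rc = 3.53e+03 ohms

3.53e+03


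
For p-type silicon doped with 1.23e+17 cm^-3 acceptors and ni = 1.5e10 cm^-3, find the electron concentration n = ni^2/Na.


Step 1: Majority hole concentration p ≈ Na = 1.23e+17 cm^-3
Step 2: n = ni^2 / Na = (1.5e10)^2 / 1.23e+17
Step 3: n = 1.83e+03 cm^-3

1.83e+03


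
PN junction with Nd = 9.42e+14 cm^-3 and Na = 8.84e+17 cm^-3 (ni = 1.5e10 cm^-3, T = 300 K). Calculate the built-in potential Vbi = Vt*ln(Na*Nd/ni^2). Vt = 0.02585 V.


Step 1: Compute Na*Nd/ni^2 = 8.84e+17 * 9.42e+14 / (1.5e10)^2 = 3.7010e+12
Step 2: ln(3.7010e+12) = 28.9396
Step 3: Vbi = 0.02585 * 28.9396 = 0.748 V

0.748


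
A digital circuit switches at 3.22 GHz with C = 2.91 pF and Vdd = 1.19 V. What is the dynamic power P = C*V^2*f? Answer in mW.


Step 1: V^2 = 1.19^2 = 1.4161 V^2
Step 2: P = C*V^2*f = 2.91e-12 F * 1.4161 * 3.22e9 Hz
Step 3: P = 1.326914022e-02 W
Step 4: P = 13.269 mW

13.269


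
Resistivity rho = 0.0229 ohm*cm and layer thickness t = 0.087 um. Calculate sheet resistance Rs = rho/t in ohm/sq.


Step 1: Convert thickness to cm: t = 0.087 um = 8.7000e-06 cm
Step 2: Rs = rho / t = 0.0229 / 8.7000e-06
Step 3: Rs = 2632.2 ohm/sq

2632.2


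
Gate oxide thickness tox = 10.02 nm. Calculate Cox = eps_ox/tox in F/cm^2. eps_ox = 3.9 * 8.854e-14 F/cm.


Step 1: eps_ox = 3.9 * 8.854e-14 = 3.45306e-13 F/cm
Step 2: tox in cm = 10.02 nm * 1e-7 = 1.0020e-06 cm
Step 3: Cox = 3.45306e-13 / 1.0020e-06 = 3.45e-07 F/cm^2

3.45e-07


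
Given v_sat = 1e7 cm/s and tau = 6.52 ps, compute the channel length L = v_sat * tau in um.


Step 1: tau in seconds = 6.52 ps * 1e-12 = 6.5200e-12 s
Step 2: L = v_sat * tau = 1e7 * 6.5200e-12 = 6.5200e-05 cm
Step 3: L in um = 6.5200e-05 * 1e4 = 0.652 um

0.652


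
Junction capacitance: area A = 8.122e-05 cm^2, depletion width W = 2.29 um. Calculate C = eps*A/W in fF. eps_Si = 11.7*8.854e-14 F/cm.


Step 1: eps_Si = 11.7 * 8.854e-14 = 1.035918e-12 F/cm
Step 2: W in cm = 2.29 * 1e-4 = 2.29e-04 cm
Step 3: C = 1.035918e-12 * 8.122e-05 / 2.29e-04 = 3.674116e-13 F
Step 4: C = 367.41 fF

367.41


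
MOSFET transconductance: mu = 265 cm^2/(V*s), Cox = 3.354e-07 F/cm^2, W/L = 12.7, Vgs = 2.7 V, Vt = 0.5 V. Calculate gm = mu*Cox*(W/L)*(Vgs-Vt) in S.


Step 1: Vov = Vgs - Vt = 2.7 - 0.5 = 2.2 V
Step 2: gm = mu * Cox * (W/L) * Vov
Step 3: gm = 265 * 3.354e-07 * 12.7 * 2.2 = 2.48e-03 S

2.48e-03


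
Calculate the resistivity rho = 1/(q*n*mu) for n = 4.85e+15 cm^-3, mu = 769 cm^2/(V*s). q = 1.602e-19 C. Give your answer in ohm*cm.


Step 1: sigma = q * n * mu = 1.602e-19 * 4.85e+15 * 769 = 5.97490e-01 S/cm
Step 2: rho = 1 / sigma = 1 / 5.97490e-01 = 1.674 ohm*cm

1.674


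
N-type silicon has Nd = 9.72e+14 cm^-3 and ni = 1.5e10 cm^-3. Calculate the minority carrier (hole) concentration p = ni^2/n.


Step 1: Since Nd >> ni, n ≈ Nd = 9.72e+14 cm^-3
Step 2: p = ni^2 / n = (1.5e10)^2 / 9.72e+14
Step 3: p = 2.25e20 / 9.72e+14 = 2.31e+05 cm^-3

2.31e+05


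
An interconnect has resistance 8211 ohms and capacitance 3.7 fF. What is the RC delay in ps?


Step 1: tau = R * C
Step 2: tau = 8211 * 3.7 fF = 8211 * 3.7e-15 F
Step 3: tau = 3.03807e-11 s = 30.3807 ps

30.3807


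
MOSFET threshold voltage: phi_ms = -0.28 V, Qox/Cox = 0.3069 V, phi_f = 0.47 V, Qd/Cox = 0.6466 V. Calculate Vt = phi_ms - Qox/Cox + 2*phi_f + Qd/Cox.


Step 1: Vt = phi_ms - Qox/Cox + 2*phi_f + Qd/Cox
Step 2: Vt = -0.28 - 0.3069 + 2*0.47 + 0.6466
Step 3: Vt = -0.28 - 0.3069 + 0.94 + 0.6466
Step 4: Vt = 0.9997 V

0.9997


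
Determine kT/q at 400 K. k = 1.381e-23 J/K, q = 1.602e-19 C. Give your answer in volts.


Step 1: kT = 1.381e-23 * 400 = 5.524e-21 J
Step 2: Vt = kT/q = 5.524e-21 / 1.602e-19
Step 3: Vt = 0.03448 V

0.03448


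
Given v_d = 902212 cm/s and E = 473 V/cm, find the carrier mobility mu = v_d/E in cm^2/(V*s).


Step 1: mu = v_d / E
Step 2: mu = 902212 / 473
Step 3: mu = 1907.42 cm^2/(V*s)

1907.42


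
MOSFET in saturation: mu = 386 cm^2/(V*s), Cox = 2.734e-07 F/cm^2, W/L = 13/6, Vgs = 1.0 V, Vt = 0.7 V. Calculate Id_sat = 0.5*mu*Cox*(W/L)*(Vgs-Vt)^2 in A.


Step 1: Overdrive voltage Vov = Vgs - Vt = 1.0 - 0.7 = 0.3 V
Step 2: W/L = 13/6 = 2.16667
Step 3: Id = 0.5 * 386 * 2.734e-07 * 2.16667 * 0.3^2
Step 4: Id = 1.03e-05 A

1.03e-05


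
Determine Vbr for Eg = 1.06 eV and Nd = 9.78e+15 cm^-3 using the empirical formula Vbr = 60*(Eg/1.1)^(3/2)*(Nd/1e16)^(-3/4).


Step 1: Eg/1.1 = 1.06/1.1 = 0.963636
Step 2: (Eg/1.1)^1.5 = 0.963636^1.5 = 0.945953
Step 3: (Nd/1e16)^(-0.75) = (0.978)^(-0.75) = 1.016824
Step 4: Vbr = 60 * 0.945953 * 1.016824 = 57.7 V

57.7


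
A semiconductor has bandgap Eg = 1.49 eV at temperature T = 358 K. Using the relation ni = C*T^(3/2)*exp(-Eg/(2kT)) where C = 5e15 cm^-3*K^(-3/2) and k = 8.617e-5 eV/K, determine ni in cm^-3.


Step 1: Compute kT = 8.617e-5 * 358 = 0.03084886 eV
Step 2: Exponent = -Eg/(2kT) = -1.49/(2*0.03084886) = -24.15000
Step 3: T^(3/2) = 358^1.5 = 6773.68
Step 4: ni = 5e15 * 6773.68 * exp(-24.15000) = 1.10e+09 cm^-3

1.10e+09


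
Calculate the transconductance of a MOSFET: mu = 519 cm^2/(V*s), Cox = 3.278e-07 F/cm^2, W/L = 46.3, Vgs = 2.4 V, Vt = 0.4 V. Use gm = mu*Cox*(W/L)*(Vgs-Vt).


Step 1: Vov = Vgs - Vt = 2.4 - 0.4 = 2.0 V
Step 2: gm = mu * Cox * (W/L) * Vov
Step 3: gm = 519 * 3.278e-07 * 46.3 * 2.0 = 1.58e-02 S

1.58e-02


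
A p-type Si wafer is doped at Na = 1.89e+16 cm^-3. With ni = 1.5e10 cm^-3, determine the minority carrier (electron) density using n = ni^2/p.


Step 1: Majority hole concentration p ≈ Na = 1.89e+16 cm^-3
Step 2: n = ni^2 / Na = (1.5e10)^2 / 1.89e+16
Step 3: n = 1.19e+04 cm^-3

1.19e+04


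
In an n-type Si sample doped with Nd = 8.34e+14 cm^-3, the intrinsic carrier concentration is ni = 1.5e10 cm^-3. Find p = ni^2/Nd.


Step 1: Since Nd >> ni, n ≈ Nd = 8.34e+14 cm^-3
Step 2: p = ni^2 / n = (1.5e10)^2 / 8.34e+14
Step 3: p = 2.25e20 / 8.34e+14 = 2.70e+05 cm^-3

2.70e+05


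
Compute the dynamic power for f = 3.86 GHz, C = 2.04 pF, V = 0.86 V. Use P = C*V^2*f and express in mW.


Step 1: V^2 = 0.86^2 = 0.7396 V^2
Step 2: P = C*V^2*f = 2.04e-12 F * 0.7396 * 3.86e9 Hz
Step 3: P = 5.82390624e-03 W
Step 4: P = 5.824 mW

5.824


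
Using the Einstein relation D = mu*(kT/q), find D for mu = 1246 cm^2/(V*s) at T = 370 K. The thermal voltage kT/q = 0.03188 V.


Step 1: D = mu * (kT/q)
Step 2: D = 1246 * 0.03188
Step 3: D = 39.72 cm^2/s

39.72


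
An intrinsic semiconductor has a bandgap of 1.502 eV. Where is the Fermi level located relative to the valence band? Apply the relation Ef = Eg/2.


Step 1: For an intrinsic semiconductor, the Fermi level sits at midgap.
Step 2: Ef = Eg / 2 = 1.502 / 2 = 0.751 eV

0.751


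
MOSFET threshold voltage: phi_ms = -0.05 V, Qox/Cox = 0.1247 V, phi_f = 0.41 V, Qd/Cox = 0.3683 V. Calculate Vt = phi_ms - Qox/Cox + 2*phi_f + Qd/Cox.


Step 1: Vt = phi_ms - Qox/Cox + 2*phi_f + Qd/Cox
Step 2: Vt = -0.05 - 0.1247 + 2*0.41 + 0.3683
Step 3: Vt = -0.05 - 0.1247 + 0.82 + 0.3683
Step 4: Vt = 1.0136 V

1.0136


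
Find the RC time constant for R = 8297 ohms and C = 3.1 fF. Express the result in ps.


Step 1: tau = R * C
Step 2: tau = 8297 * 3.1 fF = 8297 * 3.1e-15 F
Step 3: tau = 2.57207e-11 s = 25.7207 ps

25.7207


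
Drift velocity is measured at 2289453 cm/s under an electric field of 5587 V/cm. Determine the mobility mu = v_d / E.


Step 1: mu = v_d / E
Step 2: mu = 2289453 / 5587
Step 3: mu = 409.78 cm^2/(V*s)

409.78


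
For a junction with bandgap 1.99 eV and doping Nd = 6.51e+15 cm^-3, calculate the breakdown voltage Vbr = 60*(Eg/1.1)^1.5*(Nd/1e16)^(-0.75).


Step 1: Eg/1.1 = 1.99/1.1 = 1.809091
Step 2: (Eg/1.1)^1.5 = 1.809091^1.5 = 2.433272
Step 3: (Nd/1e16)^(-0.75) = (0.651)^(-0.75) = 1.379794
Step 4: Vbr = 60 * 2.433272 * 1.379794 = 201.4 V

201.4


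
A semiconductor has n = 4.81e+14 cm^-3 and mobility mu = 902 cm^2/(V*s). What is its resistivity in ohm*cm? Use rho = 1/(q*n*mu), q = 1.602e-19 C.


Step 1: sigma = q * n * mu = 1.602e-19 * 4.81e+14 * 902 = 6.95047e-02 S/cm
Step 2: rho = 1 / sigma = 1 / 6.95047e-02 = 14.39 ohm*cm

14.39


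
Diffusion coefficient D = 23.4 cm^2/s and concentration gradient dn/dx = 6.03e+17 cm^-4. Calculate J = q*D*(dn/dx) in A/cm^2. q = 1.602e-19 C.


Step 1: J = q * D * (dn/dx)
Step 2: J = 1.602e-19 * 23.4 * 6.03e+17
Step 3: J = 2.26e+00 A/cm^2

2.26e+00


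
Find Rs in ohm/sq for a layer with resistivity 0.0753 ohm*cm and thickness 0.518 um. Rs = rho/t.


Step 1: Convert thickness to cm: t = 0.518 um = 5.1800e-05 cm
Step 2: Rs = rho / t = 0.0753 / 5.1800e-05
Step 3: Rs = 1453.7 ohm/sq

1453.7


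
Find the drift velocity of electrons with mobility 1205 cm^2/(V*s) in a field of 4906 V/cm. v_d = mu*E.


Step 1: v_d = mu * E
Step 2: v_d = 1205 * 4906 = 5911730
Step 3: v_d = 5.91e+06 cm/s

5.91e+06


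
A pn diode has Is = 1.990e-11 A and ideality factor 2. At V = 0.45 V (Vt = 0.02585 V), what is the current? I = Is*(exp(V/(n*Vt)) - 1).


Step 1: V/(n*Vt) = 0.45/(2*0.02585) = 8.7041
Step 2: exp(8.7041) = 6.0276e+03
Step 3: I = 1.990e-11 * (6.0276e+03 - 1) = 1.20e-07 A

1.20e-07


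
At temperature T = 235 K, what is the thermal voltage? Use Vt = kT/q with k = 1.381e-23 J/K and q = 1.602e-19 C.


Step 1: kT = 1.381e-23 * 235 = 3.24535e-21 J
Step 2: Vt = kT/q = 3.24535e-21 / 1.602e-19
Step 3: Vt = 0.02026 V

0.02026


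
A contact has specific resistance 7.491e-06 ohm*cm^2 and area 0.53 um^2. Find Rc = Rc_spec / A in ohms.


Step 1: Convert area to cm^2: 0.53 um^2 = 5.3000e-09 cm^2
Step 2: Rc = Rc_spec / A = 7.491e-06 / 5.3000e-09
Step 3: Rc = 1.41e+03 ohms

1.41e+03


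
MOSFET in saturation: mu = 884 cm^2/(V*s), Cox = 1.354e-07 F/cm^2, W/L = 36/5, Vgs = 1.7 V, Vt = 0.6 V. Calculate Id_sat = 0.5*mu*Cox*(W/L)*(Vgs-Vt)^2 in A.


Step 1: Overdrive voltage Vov = Vgs - Vt = 1.7 - 0.6 = 1.1 V
Step 2: W/L = 36/5 = 7.2
Step 3: Id = 0.5 * 884 * 1.354e-07 * 7.2 * 1.1^2
Step 4: Id = 5.21e-04 A

5.21e-04


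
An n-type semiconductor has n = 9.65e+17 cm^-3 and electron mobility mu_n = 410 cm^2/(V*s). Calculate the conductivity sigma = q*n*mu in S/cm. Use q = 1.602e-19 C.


Step 1: sigma = q * n * mu
Step 2: sigma = 1.602e-19 * 9.65e+17 * 410
Step 3: sigma = 6.338e+01 S/cm

6.338e+01


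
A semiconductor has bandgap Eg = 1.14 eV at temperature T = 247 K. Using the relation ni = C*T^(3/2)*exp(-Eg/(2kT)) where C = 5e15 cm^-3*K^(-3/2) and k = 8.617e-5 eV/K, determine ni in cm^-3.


Step 1: Compute kT = 8.617e-5 * 247 = 0.02128399 eV
Step 2: Exponent = -Eg/(2kT) = -1.14/(2*0.02128399) = -26.78069
Step 3: T^(3/2) = 247^1.5 = 3881.91
Step 4: ni = 5e15 * 3881.91 * exp(-26.78069) = 4.54e+07 cm^-3

4.54e+07


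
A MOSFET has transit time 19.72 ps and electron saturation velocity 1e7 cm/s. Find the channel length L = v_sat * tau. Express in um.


Step 1: tau in seconds = 19.72 ps * 1e-12 = 1.9720e-11 s
Step 2: L = v_sat * tau = 1e7 * 1.9720e-11 = 1.9720e-04 cm
Step 3: L in um = 1.9720e-04 * 1e4 = 1.972 um

1.972


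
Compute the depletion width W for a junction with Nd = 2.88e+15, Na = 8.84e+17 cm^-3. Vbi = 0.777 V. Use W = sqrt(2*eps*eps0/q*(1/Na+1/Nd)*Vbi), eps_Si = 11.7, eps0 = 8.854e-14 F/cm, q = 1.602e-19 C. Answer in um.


Step 1: 1/Na + 1/Nd = 1/8.84e+17 + 1/2.88e+15 = 3.48353e-16
Step 2: 2*eps*eps0/q = 2*11.7*8.854e-14/1.602e-19 = 1.293281e+07
Step 3: W^2 = 1.293281e+07 * 3.48353e-16 * 0.777 = 3.50053e-09
Step 4: W = sqrt(3.50053e-09) = 5.917e-05 cm = 0.5917 um

0.5917


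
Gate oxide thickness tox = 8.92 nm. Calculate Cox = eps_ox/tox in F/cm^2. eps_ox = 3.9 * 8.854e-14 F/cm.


Step 1: eps_ox = 3.9 * 8.854e-14 = 3.45306e-13 F/cm
Step 2: tox in cm = 8.92 nm * 1e-7 = 8.9200e-07 cm
Step 3: Cox = 3.45306e-13 / 8.9200e-07 = 3.87e-07 F/cm^2

3.87e-07


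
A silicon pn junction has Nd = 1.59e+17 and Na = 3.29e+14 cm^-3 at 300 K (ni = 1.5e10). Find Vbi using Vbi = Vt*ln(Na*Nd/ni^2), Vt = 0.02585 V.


Step 1: Compute Na*Nd/ni^2 = 3.29e+14 * 1.59e+17 / (1.5e10)^2 = 2.3249e+11
Step 2: ln(2.3249e+11) = 26.1721
Step 3: Vbi = 0.02585 * 26.1721 = 0.677 V

0.677


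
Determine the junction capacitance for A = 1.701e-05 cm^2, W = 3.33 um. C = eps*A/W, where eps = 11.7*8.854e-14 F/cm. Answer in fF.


Step 1: eps_Si = 11.7 * 8.854e-14 = 1.035918e-12 F/cm
Step 2: W in cm = 3.33 * 1e-4 = 3.33e-04 cm
Step 3: C = 1.035918e-12 * 1.701e-05 / 3.33e-04 = 5.291581e-14 F
Step 4: C = 52.92 fF

52.92


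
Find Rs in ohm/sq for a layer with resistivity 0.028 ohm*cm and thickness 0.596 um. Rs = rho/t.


Step 1: Convert thickness to cm: t = 0.596 um = 5.9600e-05 cm
Step 2: Rs = rho / t = 0.028 / 5.9600e-05
Step 3: Rs = 469.8 ohm/sq

469.8


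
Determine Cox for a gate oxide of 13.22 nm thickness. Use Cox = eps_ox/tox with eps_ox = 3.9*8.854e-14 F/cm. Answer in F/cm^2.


Step 1: eps_ox = 3.9 * 8.854e-14 = 3.45306e-13 F/cm
Step 2: tox in cm = 13.22 nm * 1e-7 = 1.3220e-06 cm
Step 3: Cox = 3.45306e-13 / 1.3220e-06 = 2.61e-07 F/cm^2

2.61e-07


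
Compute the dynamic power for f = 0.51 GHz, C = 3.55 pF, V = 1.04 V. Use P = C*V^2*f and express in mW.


Step 1: V^2 = 1.04^2 = 1.0816 V^2
Step 2: P = C*V^2*f = 3.55e-12 F * 1.0816 * 0.51e9 Hz
Step 3: P = 1.9582368e-03 W
Step 4: P = 1.958 mW

1.958


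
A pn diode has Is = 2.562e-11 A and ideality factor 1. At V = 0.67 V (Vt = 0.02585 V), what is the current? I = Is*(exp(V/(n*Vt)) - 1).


Step 1: V/(n*Vt) = 0.67/(1*0.02585) = 25.9188
Step 2: exp(25.9188) = 1.8046e+11
Step 3: I = 2.562e-11 * (1.8046e+11 - 1) = 4.62e+00 A

4.62e+00


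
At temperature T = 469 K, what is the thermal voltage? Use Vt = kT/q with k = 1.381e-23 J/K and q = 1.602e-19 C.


Step 1: kT = 1.381e-23 * 469 = 6.47689e-21 J
Step 2: Vt = kT/q = 6.47689e-21 / 1.602e-19
Step 3: Vt = 0.04043 V

0.04043


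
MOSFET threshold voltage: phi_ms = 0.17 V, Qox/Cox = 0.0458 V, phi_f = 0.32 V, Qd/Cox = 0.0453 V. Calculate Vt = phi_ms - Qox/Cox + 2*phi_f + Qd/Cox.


Step 1: Vt = phi_ms - Qox/Cox + 2*phi_f + Qd/Cox
Step 2: Vt = 0.17 - 0.0458 + 2*0.32 + 0.0453
Step 3: Vt = 0.17 - 0.0458 + 0.64 + 0.0453
Step 4: Vt = 0.8095 V

0.8095


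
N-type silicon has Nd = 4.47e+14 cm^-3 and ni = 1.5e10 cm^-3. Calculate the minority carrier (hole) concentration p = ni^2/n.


Step 1: Since Nd >> ni, n ≈ Nd = 4.47e+14 cm^-3
Step 2: p = ni^2 / n = (1.5e10)^2 / 4.47e+14
Step 3: p = 2.25e20 / 4.47e+14 = 5.03e+05 cm^-3

5.03e+05


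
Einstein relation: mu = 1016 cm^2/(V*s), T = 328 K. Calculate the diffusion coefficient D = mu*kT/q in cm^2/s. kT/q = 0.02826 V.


Step 1: D = mu * (kT/q)
Step 2: D = 1016 * 0.02826
Step 3: D = 28.71 cm^2/s

28.71


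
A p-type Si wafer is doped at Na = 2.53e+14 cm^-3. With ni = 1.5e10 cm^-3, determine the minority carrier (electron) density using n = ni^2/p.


Step 1: Majority hole concentration p ≈ Na = 2.53e+14 cm^-3
Step 2: n = ni^2 / Na = (1.5e10)^2 / 2.53e+14
Step 3: n = 8.89e+05 cm^-3

8.89e+05


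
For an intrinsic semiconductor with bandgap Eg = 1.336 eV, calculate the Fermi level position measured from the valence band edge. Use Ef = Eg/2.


Step 1: For an intrinsic semiconductor, the Fermi level sits at midgap.
Step 2: Ef = Eg / 2 = 1.336 / 2 = 0.668 eV

0.668


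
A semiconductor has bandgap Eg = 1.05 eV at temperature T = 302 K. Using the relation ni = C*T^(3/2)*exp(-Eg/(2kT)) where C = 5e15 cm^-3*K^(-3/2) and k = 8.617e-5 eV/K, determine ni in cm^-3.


Step 1: Compute kT = 8.617e-5 * 302 = 0.02602334 eV
Step 2: Exponent = -Eg/(2kT) = -1.05/(2*0.02602334) = -20.17420
Step 3: T^(3/2) = 302^1.5 = 5248.20
Step 4: ni = 5e15 * 5248.20 * exp(-20.17420) = 4.54e+10 cm^-3

4.54e+10


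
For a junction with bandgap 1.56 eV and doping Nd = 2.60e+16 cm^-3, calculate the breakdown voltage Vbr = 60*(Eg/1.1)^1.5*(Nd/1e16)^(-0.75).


Step 1: Eg/1.1 = 1.56/1.1 = 1.418182
Step 2: (Eg/1.1)^1.5 = 1.418182^1.5 = 1.688877
Step 3: (Nd/1e16)^(-0.75) = (2.6)^(-0.75) = 0.488394
Step 4: Vbr = 60 * 1.688877 * 0.488394 = 49.5 V

49.5


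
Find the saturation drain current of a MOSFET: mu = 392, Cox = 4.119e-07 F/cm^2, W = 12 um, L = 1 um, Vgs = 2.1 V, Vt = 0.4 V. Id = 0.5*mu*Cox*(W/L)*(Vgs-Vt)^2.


Step 1: Overdrive voltage Vov = Vgs - Vt = 2.1 - 0.4 = 1.7 V
Step 2: W/L = 12/1 = 12
Step 3: Id = 0.5 * 392 * 4.119e-07 * 12 * 1.7^2
Step 4: Id = 2.80e-03 A

2.80e-03


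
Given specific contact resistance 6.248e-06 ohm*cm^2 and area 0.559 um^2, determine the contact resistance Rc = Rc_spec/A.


Step 1: Convert area to cm^2: 0.559 um^2 = 5.5900e-09 cm^2
Step 2: Rc = Rc_spec / A = 6.248e-06 / 5.5900e-09
Step 3: Rc = 1.12e+03 ohms

1.12e+03


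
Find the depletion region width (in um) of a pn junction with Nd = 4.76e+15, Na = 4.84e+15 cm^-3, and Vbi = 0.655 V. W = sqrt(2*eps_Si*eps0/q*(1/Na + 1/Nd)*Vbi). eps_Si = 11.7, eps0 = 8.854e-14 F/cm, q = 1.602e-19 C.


Step 1: 1/Na + 1/Nd = 1/4.84e+15 + 1/4.76e+15 = 4.16696e-16
Step 2: 2*eps*eps0/q = 2*11.7*8.854e-14/1.602e-19 = 1.293281e+07
Step 3: W^2 = 1.293281e+07 * 4.16696e-16 * 0.655 = 3.52983e-09
Step 4: W = sqrt(3.52983e-09) = 5.941e-05 cm = 0.5941 um

0.5941


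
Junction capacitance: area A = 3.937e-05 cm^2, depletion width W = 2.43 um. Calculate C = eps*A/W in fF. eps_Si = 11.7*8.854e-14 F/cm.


Step 1: eps_Si = 11.7 * 8.854e-14 = 1.035918e-12 F/cm
Step 2: W in cm = 2.43 * 1e-4 = 2.43e-04 cm
Step 3: C = 1.035918e-12 * 3.937e-05 / 2.43e-04 = 1.678358e-13 F
Step 4: C = 167.84 fF

167.84


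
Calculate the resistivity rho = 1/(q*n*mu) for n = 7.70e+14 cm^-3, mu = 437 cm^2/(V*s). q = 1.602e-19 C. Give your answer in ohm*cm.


Step 1: sigma = q * n * mu = 1.602e-19 * 7.70e+14 * 437 = 5.39057e-02 S/cm
Step 2: rho = 1 / sigma = 1 / 5.39057e-02 = 18.55 ohm*cm

18.55


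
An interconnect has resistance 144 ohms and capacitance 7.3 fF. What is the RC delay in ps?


Step 1: tau = R * C
Step 2: tau = 144 * 7.3 fF = 144 * 7.3e-15 F
Step 3: tau = 1.0512e-12 s = 1.0512 ps

1.0512


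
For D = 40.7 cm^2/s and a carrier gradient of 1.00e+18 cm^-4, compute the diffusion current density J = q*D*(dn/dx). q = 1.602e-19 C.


Step 1: J = q * D * (dn/dx)
Step 2: J = 1.602e-19 * 40.7 * 1.00e+18
Step 3: J = 6.52e+00 A/cm^2

6.52e+00
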